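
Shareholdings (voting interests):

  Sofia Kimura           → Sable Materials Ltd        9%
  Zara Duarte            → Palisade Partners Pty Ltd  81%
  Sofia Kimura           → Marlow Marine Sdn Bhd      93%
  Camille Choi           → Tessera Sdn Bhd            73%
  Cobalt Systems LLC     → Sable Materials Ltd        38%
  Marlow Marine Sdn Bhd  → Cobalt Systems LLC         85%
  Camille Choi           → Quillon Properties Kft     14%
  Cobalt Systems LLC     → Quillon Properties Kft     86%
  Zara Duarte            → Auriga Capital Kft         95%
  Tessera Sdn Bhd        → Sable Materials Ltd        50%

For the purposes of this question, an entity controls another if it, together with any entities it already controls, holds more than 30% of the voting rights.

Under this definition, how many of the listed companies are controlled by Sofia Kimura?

Sofia holds 93% of Marlow, so Sofia controls Marlow.
Marlow holds 85% of Cobalt, so Sofia controls Cobalt.
Cobalt holds 86% of Quillon, so Sofia controls Quillon.
Cobalt and Sofia together hold 38% + 9% = 47% of Sable, so Sofia controls Sable.
No other company's threshold is met.
Sofia controls 4 companies.

4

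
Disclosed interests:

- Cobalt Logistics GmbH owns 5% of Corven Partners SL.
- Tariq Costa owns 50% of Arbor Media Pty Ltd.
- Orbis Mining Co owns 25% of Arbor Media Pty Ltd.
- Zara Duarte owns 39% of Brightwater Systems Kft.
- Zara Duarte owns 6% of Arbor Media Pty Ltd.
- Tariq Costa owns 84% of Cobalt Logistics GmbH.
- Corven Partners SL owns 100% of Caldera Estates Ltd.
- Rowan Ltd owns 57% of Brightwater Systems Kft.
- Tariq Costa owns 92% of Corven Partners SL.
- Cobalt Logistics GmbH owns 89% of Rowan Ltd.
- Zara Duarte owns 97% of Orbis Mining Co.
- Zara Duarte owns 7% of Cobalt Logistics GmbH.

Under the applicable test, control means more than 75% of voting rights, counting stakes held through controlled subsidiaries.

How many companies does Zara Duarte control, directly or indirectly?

Zara holds 97% of Orbis, so Zara controls Orbis.
No other company's threshold is met.
Zara controls 1 company.

1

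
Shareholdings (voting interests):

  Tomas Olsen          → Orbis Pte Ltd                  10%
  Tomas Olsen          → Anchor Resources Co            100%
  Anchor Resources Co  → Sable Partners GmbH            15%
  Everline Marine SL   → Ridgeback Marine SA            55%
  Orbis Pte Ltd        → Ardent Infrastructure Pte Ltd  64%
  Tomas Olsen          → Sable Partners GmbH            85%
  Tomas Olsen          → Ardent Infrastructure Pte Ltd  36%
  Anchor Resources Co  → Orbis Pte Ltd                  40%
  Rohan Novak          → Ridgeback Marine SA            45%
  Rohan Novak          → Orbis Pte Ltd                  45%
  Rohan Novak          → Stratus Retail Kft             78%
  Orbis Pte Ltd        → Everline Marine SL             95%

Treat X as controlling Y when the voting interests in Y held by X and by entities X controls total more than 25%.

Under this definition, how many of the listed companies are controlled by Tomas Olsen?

6

Tomas holds 100% of Anchor, so Tomas controls Anchor.
Tomas and Anchor together hold 10% + 40% = 50% of Orbis, so Tomas controls Orbis.
Orbis holds 95% of Everline, so Tomas controls Everline.
Anchor and Tomas together hold 15% + 85% = 100% of Sable, so Tomas controls Sable.
Everline holds 55% of Ridgeback, so Tomas controls Ridgeback.
Tomas and Orbis together hold 36% + 64% = 100% of Ardent, so Tomas controls Ardent.
No other company's threshold is met.
Tomas controls 6 companies.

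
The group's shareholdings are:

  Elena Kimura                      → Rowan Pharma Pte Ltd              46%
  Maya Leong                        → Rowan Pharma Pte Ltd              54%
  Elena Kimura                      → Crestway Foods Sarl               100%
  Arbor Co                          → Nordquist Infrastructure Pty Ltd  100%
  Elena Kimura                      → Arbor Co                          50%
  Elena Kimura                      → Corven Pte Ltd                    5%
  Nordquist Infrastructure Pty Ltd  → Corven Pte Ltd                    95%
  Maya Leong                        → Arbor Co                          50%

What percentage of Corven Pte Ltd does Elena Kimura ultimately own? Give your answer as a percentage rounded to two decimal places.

52.50%

Elena reaches Corven along 2 paths.
Via Arbor → Nordquist: 50% × 100% × 95% = 47.5%.
Direct stake: 5% = 5%.
Total: 47.5% + 5% = 52.5%.
Rounded: 52.50%.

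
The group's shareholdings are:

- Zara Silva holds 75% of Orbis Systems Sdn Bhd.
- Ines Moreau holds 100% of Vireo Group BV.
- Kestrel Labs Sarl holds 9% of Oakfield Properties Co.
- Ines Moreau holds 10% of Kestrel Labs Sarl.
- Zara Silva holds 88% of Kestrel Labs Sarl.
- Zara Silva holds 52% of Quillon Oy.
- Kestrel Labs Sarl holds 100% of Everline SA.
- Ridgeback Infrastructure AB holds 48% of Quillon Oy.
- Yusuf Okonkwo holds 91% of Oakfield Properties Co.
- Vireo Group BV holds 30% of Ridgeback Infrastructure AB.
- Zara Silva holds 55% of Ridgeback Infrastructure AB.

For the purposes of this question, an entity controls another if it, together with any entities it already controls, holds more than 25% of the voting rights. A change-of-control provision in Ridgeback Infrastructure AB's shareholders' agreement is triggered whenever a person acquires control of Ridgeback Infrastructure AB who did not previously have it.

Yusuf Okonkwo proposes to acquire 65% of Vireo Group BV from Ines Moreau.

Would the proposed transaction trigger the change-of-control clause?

The purchase adds only to Yusuf's holdings (Ines's stake shrinks), so Yusuf is the only person who could newly come to control Ridgeback.
Yusuf holds 91% of Oakfield, so Yusuf controls Oakfield.
Neither Yusuf nor any entity Yusuf controls holds any voting interest in Ridgeback.
So before the transaction, Yusuf does not control Ridgeback.
After the purchase, Yusuf holds 65% of Vireo directly, and Ines's stake falls to 35%.
Yusuf holds 65% of Vireo, so Yusuf controls Vireo.
Vireo holds 30% of Ridgeback, so Yusuf controls Ridgeback.
Yusuf did not control Ridgeback before and does after, so the clause is triggered.

Yes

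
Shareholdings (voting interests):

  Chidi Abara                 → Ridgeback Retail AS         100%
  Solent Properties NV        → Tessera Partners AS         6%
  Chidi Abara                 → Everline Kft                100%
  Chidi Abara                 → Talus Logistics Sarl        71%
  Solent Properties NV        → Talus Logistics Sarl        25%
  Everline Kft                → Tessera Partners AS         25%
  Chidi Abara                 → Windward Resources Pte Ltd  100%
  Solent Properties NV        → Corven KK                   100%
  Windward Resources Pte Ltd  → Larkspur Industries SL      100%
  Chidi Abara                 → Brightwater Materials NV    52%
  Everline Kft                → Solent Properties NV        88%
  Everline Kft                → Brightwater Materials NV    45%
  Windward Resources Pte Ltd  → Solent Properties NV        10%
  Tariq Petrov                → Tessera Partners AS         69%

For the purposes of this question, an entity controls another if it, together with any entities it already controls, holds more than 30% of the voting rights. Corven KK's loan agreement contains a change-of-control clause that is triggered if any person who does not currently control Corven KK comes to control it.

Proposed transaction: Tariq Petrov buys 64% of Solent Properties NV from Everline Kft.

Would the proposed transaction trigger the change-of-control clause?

Yes

The purchase adds only to Tariq's holdings (Everline's stake shrinks), so Tariq is the only person who could newly come to control Corven.
Tariq holds 69% of Tessera, so Tariq controls Tessera.
Neither Tariq nor any entity Tariq controls holds any voting interest in Corven.
So before the transaction, Tariq does not control Corven.
After the purchase, Tariq holds 64% of Solent directly, and Everline's stake falls to 24%.
Tariq holds 64% of Solent, so Tariq controls Solent.
Solent holds 100% of Corven, so Tariq controls Corven.
Tariq did not control Corven before and does after, so the clause is triggered.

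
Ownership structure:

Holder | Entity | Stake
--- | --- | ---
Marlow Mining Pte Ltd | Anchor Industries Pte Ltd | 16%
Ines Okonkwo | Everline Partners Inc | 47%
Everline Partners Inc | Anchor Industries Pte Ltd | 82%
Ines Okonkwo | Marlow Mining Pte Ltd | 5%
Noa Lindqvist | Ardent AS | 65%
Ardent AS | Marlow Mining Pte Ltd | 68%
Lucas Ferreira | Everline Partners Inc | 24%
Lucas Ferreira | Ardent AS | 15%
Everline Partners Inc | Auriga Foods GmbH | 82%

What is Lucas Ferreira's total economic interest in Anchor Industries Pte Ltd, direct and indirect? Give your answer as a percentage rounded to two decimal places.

Lucas reaches Anchor along 2 paths.
Via Everline: 24% × 82% = 19.68%.
Via Ardent → Marlow: 15% × 68% × 16% = 1.632%.
Total: 19.68% + 1.632% = 21.312%.
Rounded: 21.31%.

21.31%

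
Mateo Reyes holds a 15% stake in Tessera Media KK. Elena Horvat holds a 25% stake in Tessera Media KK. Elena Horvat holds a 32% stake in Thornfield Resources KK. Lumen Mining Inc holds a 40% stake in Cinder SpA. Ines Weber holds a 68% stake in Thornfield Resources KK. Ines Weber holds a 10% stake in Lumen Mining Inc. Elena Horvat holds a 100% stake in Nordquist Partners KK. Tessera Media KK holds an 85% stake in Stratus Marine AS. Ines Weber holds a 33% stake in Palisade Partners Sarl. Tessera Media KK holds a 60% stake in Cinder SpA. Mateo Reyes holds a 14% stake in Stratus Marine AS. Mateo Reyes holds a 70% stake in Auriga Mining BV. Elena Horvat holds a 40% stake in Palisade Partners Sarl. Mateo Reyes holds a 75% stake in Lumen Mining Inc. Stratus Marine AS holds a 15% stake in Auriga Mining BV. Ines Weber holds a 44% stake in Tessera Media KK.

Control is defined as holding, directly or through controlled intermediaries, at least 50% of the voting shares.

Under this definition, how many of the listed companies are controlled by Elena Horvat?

1

Elena holds 100% of Nordquist, so Elena controls Nordquist.
No other company's threshold is met.
Elena controls 1 company.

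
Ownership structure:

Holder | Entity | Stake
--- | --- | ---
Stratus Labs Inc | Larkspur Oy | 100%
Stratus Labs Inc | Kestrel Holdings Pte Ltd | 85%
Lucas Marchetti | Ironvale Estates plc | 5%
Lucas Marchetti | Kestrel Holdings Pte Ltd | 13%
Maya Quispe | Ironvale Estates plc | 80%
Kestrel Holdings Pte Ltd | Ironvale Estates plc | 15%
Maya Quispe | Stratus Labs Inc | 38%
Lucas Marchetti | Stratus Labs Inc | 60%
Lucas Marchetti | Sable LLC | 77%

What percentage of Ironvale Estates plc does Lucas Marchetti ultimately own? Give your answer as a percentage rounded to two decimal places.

14.60%

Lucas reaches Ironvale along 3 paths.
Direct stake: 5% = 5%.
Via Stratus → Kestrel: 60% × 85% × 15% = 7.65%.
Via Kestrel: 13% × 15% = 1.95%.
Total: 5% + 7.65% + 1.95% = 14.6%.
Rounded: 14.60%.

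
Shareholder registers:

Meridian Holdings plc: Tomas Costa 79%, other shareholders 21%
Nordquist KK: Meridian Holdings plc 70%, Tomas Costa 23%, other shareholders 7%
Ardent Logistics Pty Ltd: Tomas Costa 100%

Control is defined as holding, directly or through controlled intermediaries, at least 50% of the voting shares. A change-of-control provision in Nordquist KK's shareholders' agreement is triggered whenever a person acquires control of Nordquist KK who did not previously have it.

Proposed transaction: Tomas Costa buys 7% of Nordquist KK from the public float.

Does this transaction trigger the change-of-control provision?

The purchase changes only Tomas's holdings, so Tomas is the only person who could newly come to control Nordquist.
Tomas holds 79% of Meridian, so Tomas controls Meridian.
Meridian and Tomas together hold 70% + 23% = 93% of Nordquist, so Tomas controls Nordquist.
So Tomas already controls Nordquist before the transaction.
After the purchase, Tomas's direct stake in Nordquist rises to 23% + 7% = 30%.
Tomas controlled Nordquist already, so this is not a new person acquiring control; every other person's position is unchanged or reduced.
No new person acquires control, so the clause is not triggered.

No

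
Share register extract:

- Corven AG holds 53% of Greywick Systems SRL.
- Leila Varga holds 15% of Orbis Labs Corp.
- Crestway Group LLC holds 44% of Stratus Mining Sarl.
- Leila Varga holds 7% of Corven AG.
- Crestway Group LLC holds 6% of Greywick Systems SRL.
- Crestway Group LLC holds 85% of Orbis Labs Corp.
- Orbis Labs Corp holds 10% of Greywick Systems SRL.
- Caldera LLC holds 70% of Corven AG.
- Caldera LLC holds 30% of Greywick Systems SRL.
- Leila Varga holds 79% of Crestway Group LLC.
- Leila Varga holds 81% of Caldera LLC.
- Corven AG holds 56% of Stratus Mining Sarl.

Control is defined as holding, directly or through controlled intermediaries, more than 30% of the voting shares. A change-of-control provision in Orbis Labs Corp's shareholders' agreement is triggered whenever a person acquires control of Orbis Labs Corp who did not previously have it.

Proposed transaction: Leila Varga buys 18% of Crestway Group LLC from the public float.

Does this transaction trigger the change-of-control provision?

No

The purchase changes only Leila's holdings, so Leila is the only person who could newly come to control Orbis.
Leila holds 79% of Crestway, so Leila controls Crestway.
Leila and Crestway together hold 15% + 85% = 100% of Orbis, so Leila controls Orbis.
So Leila already controls Orbis before the transaction.
After the purchase, Leila's direct stake in Crestway rises to 79% + 18% = 97%.
Leila controlled Orbis already, so this is not a new person acquiring control; every other person's position is unchanged or reduced.
No new person acquires control, so the clause is not triggered.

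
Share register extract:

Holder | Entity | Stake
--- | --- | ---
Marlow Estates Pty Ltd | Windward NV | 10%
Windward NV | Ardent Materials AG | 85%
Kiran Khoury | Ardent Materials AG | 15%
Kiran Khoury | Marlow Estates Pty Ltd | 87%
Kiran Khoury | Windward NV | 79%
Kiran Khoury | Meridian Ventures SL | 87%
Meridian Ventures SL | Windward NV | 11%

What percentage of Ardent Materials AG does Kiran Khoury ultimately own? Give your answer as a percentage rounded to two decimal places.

97.68%

Kiran reaches Ardent along 4 paths.
Direct stake: 15% = 15%.
Via Meridian → Windward: 87% × 11% × 85% = 8.1345%.
Via Windward: 79% × 85% = 67.15%.
Via Marlow → Windward: 87% × 10% × 85% = 7.395%.
Total: 15% + 8.1345% + 67.15% + 7.395% = 97.6795%.
Rounded: 97.68%.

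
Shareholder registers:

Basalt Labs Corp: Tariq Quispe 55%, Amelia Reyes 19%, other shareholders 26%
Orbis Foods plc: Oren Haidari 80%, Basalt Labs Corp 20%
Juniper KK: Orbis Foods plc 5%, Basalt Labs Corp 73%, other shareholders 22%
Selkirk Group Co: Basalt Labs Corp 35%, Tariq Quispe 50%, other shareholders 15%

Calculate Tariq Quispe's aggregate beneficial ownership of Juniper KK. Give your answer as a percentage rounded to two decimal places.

40.70%

Tariq reaches Juniper along 2 paths.
Via Basalt → Orbis: 55% × 20% × 5% = 0.55%.
Via Basalt: 55% × 73% = 40.15%.
Total: 0.55% + 40.15% = 40.7%.
Rounded: 40.70%.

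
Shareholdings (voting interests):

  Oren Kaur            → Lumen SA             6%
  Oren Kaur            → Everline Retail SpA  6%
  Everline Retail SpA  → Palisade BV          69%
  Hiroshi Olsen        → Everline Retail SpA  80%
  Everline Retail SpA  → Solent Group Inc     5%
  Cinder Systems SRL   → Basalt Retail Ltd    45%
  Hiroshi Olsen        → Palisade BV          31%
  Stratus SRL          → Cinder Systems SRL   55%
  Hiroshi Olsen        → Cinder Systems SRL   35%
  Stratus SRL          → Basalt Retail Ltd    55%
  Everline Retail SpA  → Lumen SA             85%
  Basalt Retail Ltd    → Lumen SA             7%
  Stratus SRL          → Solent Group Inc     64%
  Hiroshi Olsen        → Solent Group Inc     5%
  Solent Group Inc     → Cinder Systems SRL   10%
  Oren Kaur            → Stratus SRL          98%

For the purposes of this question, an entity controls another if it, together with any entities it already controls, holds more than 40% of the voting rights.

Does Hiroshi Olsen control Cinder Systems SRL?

No

Hiroshi holds 80% of Everline, so Hiroshi controls Everline.
Hiroshi and Everline together hold 31% + 69% = 100% of Palisade, so Hiroshi controls Palisade.
Everline holds 85% of Lumen, so Hiroshi controls Lumen.
In Cinder, Hiroshi's side holds only 35%, not > 40%.
So Hiroshi does not control Cinder.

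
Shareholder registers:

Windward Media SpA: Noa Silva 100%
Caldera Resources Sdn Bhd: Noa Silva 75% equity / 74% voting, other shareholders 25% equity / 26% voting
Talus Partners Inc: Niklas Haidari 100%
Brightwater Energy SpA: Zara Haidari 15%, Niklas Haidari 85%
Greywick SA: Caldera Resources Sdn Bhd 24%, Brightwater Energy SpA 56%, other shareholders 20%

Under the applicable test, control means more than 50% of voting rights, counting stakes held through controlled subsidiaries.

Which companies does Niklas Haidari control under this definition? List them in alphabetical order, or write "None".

Niklas holds 100% of Talus, so Niklas controls Talus.
Niklas holds 85% of Brightwater, so Niklas controls Brightwater.
Brightwater holds 56% of Greywick, so Niklas controls Greywick.
No other company's threshold is met.

Brightwater Energy SpA, Greywick SA, Talus Partners Inc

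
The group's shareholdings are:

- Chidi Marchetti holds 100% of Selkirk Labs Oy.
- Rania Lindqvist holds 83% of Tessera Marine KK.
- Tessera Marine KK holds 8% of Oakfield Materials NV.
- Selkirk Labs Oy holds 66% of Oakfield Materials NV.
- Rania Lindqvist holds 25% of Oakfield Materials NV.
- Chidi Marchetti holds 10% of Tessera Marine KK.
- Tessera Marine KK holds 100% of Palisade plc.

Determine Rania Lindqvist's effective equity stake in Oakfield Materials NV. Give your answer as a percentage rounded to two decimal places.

31.64%

Rania reaches Oakfield along 2 paths.
Direct stake: 25% = 25%.
Via Tessera: 83% × 8% = 6.64%.
Total: 25% + 6.64% = 31.64%.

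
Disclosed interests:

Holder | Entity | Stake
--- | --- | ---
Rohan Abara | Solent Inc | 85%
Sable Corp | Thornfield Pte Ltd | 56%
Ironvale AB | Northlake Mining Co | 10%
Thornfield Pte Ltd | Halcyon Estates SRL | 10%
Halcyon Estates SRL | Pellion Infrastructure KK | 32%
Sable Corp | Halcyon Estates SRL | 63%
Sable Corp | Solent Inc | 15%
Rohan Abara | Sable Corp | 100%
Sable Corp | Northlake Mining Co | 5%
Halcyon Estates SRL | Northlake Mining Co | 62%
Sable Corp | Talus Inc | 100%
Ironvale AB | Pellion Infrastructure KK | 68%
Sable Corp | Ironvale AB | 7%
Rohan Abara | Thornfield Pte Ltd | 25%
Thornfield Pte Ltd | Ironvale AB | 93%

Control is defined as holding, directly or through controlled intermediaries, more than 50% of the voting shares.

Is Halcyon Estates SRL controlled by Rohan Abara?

Yes

Rohan holds 100% of Sable, so Rohan controls Sable.
Sable and Rohan together hold 56% + 25% = 81% of Thornfield, so Rohan controls Thornfield.
Sable and Thornfield together hold 63% + 10% = 73% of Halcyon, so Rohan controls Halcyon.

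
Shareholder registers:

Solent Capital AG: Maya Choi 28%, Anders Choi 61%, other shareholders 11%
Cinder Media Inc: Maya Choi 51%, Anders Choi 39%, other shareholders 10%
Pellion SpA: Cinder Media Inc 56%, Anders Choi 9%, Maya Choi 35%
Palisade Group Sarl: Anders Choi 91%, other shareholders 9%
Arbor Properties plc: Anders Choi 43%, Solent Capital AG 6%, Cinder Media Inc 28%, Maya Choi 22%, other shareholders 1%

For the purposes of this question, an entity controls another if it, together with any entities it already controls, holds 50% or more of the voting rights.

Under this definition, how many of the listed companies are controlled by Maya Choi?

3

Maya holds 51% of Cinder, so Maya controls Cinder.
Cinder and Maya together hold 56% + 35% = 91% of Pellion, so Maya controls Pellion.
Cinder and Maya together hold 28% + 22% = 50% of Arbor, so Maya controls Arbor.
No other company's threshold is met.
Maya controls 3 companies.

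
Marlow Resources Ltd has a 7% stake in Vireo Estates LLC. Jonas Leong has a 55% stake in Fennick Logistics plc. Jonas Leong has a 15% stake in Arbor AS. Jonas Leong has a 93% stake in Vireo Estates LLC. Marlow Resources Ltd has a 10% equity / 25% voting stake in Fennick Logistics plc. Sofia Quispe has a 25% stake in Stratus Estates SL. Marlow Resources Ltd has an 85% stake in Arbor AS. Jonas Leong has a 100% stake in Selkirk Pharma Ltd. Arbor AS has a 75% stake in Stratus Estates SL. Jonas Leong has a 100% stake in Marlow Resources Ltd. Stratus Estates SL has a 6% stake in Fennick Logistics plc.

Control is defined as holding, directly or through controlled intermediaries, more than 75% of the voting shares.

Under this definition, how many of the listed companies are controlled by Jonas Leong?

5

Jonas holds 100% of Marlow, so Jonas controls Marlow.
Marlow and Jonas together hold 85% + 15% = 100% of Arbor, so Jonas controls Arbor.
Jonas and Marlow together hold 93% + 7% = 100% of Vireo, so Jonas controls Vireo.
Jonas holds 100% of Selkirk, so Jonas controls Selkirk.
Jonas and Marlow together hold 55% + 25% = 80% of Fennick, so Jonas controls Fennick.
No other company's threshold is met.
Jonas controls 5 companies.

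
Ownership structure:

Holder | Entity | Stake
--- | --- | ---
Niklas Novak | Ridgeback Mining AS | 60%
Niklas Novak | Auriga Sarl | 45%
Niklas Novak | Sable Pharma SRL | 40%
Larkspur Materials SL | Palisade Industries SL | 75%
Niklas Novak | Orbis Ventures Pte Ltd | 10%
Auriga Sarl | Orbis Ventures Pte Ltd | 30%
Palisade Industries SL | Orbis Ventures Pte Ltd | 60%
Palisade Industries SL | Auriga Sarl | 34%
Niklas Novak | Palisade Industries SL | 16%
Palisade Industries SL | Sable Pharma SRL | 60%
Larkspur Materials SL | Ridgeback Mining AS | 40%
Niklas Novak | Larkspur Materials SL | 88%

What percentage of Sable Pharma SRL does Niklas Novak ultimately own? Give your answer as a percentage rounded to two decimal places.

89.20%

Niklas reaches Sable along 3 paths.
Direct stake: 40% = 40%.
Via Larkspur → Palisade: 88% × 75% × 60% = 39.6%.
Via Palisade: 16% × 60% = 9.6%.
Total: 40% + 39.6% + 9.6% = 89.2%.
Rounded: 89.20%.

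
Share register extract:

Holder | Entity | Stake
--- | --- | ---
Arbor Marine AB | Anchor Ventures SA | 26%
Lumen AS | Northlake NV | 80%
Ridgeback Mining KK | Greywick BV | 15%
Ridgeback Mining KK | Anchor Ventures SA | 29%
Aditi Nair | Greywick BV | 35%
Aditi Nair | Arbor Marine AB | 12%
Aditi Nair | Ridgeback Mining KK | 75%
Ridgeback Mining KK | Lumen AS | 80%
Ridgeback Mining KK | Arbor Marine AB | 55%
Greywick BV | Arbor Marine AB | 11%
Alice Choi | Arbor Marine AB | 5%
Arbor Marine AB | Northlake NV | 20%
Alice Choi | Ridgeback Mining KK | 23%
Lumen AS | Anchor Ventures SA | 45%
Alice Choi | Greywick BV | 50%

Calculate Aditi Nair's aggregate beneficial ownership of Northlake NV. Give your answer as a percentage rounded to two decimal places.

59.67%

Aditi reaches Northlake along 5 paths.
Via Ridgeback → Lumen: 75% × 80% × 80% = 48%.
Via Greywick → Arbor: 35% × 11% × 20% = 0.77%.
Via Ridgeback → Greywick → Arbor: 75% × 15% × 11% × 20% = 0.2475%.
Via Ridgeback → Arbor: 75% × 55% × 20% = 8.25%.
Via Arbor: 12% × 20% = 2.4%.
Total: 48% + 0.77% + 0.2475% + 8.25% + 2.4% = 59.6675%.
Rounded: 59.67%.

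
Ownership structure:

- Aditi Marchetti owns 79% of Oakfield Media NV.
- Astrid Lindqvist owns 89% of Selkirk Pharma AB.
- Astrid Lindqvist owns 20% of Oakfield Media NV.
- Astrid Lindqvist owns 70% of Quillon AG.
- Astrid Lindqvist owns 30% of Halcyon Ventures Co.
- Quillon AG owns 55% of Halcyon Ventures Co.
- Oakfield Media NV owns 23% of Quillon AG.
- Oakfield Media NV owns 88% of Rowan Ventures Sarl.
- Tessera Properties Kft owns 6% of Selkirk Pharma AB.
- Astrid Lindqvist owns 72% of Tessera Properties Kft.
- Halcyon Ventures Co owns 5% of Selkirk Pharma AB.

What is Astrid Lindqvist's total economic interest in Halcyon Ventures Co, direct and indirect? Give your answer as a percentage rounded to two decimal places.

71.03%

Astrid reaches Halcyon along 3 paths.
Via Oakfield → Quillon: 20% × 23% × 55% = 2.53%.
Via Quillon: 70% × 55% = 38.5%.
Direct stake: 30% = 30%.
Total: 2.53% + 38.5% + 30% = 71.03%.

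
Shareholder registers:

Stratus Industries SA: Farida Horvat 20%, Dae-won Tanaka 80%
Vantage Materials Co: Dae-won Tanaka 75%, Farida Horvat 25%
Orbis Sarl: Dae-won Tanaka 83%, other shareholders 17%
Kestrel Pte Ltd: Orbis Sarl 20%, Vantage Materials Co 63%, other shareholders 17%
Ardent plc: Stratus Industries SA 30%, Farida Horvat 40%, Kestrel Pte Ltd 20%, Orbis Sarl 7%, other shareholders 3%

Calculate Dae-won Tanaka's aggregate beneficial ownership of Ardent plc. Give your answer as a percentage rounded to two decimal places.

Dae-won reaches Ardent along 4 paths.
Via Stratus: 80% × 30% = 24%.
Via Orbis → Kestrel: 83% × 20% × 20% = 3.32%.
Via Vantage → Kestrel: 75% × 63% × 20% = 9.45%.
Via Orbis: 83% × 7% = 5.81%.
Total: 24% + 3.32% + 9.45% + 5.81% = 42.58%.

42.58%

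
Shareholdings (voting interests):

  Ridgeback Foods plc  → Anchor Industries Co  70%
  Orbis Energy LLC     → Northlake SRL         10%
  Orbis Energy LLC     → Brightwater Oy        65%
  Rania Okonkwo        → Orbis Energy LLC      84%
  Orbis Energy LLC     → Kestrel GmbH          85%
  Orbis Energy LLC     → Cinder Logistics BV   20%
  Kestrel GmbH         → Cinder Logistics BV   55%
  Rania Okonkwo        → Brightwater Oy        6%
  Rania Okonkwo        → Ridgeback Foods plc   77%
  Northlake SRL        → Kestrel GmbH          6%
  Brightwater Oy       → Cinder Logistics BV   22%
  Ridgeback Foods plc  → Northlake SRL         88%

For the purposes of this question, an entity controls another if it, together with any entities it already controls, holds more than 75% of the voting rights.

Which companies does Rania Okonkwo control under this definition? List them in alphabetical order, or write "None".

Kestrel GmbH, Northlake SRL, Orbis Energy LLC, Ridgeback Foods plc

Rania holds 84% of Orbis, so Rania controls Orbis.
Rania holds 77% of Ridgeback, so Rania controls Ridgeback.
Orbis and Ridgeback together hold 10% + 88% = 98% of Northlake, so Rania controls Northlake.
Orbis and Northlake together hold 85% + 6% = 91% of Kestrel, so Rania controls Kestrel.
No other company's threshold is met.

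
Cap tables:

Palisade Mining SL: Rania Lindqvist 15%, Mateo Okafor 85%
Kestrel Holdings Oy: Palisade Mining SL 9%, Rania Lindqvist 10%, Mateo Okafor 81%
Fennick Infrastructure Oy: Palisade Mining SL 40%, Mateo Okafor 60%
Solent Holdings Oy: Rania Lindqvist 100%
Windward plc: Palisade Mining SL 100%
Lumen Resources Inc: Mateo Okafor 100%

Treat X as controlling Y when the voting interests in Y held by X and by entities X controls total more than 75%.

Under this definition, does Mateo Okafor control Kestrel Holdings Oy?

Yes

Mateo holds 85% of Palisade, so Mateo controls Palisade.
Palisade and Mateo together hold 9% + 81% = 90% of Kestrel, so Mateo controls Kestrel.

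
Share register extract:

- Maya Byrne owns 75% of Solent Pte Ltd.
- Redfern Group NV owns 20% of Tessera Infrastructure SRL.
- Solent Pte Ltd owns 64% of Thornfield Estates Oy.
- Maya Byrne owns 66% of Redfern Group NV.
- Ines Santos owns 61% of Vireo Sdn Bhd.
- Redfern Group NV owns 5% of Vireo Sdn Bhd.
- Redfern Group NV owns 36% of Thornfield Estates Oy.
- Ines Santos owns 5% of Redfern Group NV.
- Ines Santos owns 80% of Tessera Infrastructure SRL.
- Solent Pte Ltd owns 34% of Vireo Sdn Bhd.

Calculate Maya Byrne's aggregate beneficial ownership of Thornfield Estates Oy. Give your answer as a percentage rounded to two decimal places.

71.76%

Maya reaches Thornfield along 2 paths.
Via Solent: 75% × 64% = 48%.
Via Redfern: 66% × 36% = 23.76%.
Total: 48% + 23.76% = 71.76%.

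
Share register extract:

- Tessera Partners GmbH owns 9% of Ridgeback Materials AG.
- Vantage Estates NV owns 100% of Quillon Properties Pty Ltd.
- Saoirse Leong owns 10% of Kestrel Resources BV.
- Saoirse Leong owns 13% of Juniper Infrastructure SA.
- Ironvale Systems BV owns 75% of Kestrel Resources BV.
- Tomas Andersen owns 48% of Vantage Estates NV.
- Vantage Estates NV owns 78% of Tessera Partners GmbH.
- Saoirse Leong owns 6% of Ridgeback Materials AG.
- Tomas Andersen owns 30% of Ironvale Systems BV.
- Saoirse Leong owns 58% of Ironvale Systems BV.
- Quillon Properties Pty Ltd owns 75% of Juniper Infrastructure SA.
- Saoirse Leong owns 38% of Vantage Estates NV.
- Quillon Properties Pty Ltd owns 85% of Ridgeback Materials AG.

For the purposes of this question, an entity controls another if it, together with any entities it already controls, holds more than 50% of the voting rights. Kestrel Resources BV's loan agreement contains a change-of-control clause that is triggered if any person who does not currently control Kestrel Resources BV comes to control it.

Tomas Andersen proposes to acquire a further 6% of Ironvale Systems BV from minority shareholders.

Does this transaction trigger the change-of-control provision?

No

The purchase changes only Tomas's holdings, so Tomas is the only person who could newly come to control Kestrel.
Tomas's largest direct stake is 48% in Vantage, which does not meet the threshold, so Tomas controls no company.
Neither Tomas nor any entity Tomas controls holds any voting interest in Kestrel.
So before the transaction, Tomas does not control Kestrel.
After the purchase, Tomas's direct stake in Ironvale rises to 30% + 6% = 36%.
Tomas's side now holds 36% of Ironvale, not > 50%, so Tomas still does not control Ironvale.
After the transaction, neither Tomas nor any entity Tomas controls holds a voting interest in Kestrel, so Tomas still does not control it.
No new person acquires control, so the clause is not triggered.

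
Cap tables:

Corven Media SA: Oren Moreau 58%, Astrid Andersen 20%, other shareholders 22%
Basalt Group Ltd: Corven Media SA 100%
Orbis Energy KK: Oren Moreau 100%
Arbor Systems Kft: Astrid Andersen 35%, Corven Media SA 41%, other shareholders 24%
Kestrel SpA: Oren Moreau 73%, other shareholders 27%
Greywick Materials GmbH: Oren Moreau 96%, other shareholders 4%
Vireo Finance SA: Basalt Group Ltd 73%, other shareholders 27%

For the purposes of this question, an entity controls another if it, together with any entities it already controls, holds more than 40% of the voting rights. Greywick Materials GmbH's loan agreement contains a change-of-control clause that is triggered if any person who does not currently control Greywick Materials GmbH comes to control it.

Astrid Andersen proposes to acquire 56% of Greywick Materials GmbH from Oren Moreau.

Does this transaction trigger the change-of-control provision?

Yes

The purchase adds only to Astrid's holdings (Oren's stake shrinks), so Astrid is the only person who could newly come to control Greywick.
Astrid's largest direct stake is 35% in Arbor, which does not meet the threshold, so Astrid controls no company.
Neither Astrid nor any entity Astrid controls holds any voting interest in Greywick.
So before the transaction, Astrid does not control Greywick.
After the purchase, Astrid holds 56% of Greywick directly, and Oren's stake falls to 40%.
Astrid holds 56% of Greywick, so Astrid controls Greywick.
Astrid did not control Greywick before and does after, so the clause is triggered.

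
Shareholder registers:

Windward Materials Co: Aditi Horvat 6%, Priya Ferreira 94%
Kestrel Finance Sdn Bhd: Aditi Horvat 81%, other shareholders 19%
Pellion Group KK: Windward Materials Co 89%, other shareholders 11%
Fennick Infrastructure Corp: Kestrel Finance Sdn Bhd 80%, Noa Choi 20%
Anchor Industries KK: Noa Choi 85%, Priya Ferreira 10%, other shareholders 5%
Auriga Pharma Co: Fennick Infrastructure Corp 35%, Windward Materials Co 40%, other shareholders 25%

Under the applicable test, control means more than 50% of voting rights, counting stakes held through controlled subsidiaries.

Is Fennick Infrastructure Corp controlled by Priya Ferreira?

No

Priya holds 94% of Windward, so Priya controls Windward.
Windward holds 89% of Pellion, so Priya controls Pellion.
Neither Priya nor any entity Priya controls holds any voting interest in Fennick.
So Priya does not control Fennick.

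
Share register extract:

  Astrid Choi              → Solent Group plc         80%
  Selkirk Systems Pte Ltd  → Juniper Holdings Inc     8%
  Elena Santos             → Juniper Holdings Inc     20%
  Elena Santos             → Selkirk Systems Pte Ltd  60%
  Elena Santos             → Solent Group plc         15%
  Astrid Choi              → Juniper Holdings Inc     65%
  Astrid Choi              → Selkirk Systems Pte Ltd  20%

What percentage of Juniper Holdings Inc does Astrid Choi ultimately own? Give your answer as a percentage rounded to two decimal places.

66.60%

Astrid reaches Juniper along 2 paths.
Via Selkirk: 20% × 8% = 1.6%.
Direct stake: 65% = 65%.
Total: 1.6% + 65% = 66.6%.
Rounded: 66.60%.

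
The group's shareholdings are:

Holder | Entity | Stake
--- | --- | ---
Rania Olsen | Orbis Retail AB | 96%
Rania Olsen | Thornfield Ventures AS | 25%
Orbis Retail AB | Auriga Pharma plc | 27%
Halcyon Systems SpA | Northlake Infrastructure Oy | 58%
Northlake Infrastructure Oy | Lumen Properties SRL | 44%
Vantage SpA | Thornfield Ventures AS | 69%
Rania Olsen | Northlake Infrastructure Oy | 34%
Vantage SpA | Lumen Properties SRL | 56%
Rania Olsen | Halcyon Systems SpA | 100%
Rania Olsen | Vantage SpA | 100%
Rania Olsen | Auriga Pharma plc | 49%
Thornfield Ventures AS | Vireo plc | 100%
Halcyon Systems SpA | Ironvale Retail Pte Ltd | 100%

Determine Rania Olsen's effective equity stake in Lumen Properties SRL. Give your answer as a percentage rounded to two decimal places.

Rania reaches Lumen along 3 paths.
Via Halcyon → Northlake: 100% × 58% × 44% = 25.52%.
Via Northlake: 34% × 44% = 14.96%.
Via Vantage: 100% × 56% = 56%.
Total: 25.52% + 14.96% + 56% = 96.48%.

96.48%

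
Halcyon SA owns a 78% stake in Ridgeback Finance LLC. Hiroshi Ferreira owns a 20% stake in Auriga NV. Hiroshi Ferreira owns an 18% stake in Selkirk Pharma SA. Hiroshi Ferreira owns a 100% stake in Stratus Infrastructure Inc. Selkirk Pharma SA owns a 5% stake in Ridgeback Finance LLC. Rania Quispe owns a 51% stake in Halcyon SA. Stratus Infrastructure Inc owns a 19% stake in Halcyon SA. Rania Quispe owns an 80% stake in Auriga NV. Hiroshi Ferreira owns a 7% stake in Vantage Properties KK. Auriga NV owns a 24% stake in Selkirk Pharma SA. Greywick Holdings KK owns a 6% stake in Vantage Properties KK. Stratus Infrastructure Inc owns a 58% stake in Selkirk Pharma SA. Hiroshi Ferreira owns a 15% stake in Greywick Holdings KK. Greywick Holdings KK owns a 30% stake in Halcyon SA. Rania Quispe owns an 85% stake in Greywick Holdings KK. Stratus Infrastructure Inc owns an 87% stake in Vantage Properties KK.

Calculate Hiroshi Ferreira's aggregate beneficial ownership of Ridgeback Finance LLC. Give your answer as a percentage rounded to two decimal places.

Hiroshi reaches Ridgeback along 5 paths.
Via Auriga → Selkirk: 20% × 24% × 5% = 0.24%.
Via Selkirk: 18% × 5% = 0.9%.
Via Stratus → Selkirk: 100% × 58% × 5% = 2.9%.
Via Greywick → Halcyon: 15% × 30% × 78% = 3.51%.
Via Stratus → Halcyon: 100% × 19% × 78% = 14.82%.
Total: 0.24% + 0.9% + 2.9% + 3.51% + 14.82% = 22.37%.

22.37%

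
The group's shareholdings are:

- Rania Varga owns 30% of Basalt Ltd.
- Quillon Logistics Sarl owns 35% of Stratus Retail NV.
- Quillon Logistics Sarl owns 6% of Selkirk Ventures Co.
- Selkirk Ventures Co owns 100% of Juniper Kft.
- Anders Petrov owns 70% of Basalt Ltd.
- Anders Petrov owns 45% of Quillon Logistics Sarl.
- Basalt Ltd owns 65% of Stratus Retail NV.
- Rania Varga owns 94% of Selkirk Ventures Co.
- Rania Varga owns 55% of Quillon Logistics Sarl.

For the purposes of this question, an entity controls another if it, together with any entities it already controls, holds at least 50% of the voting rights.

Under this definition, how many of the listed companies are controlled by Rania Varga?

3

Rania holds 55% of Quillon, so Rania controls Quillon.
Rania and Quillon together hold 94% + 6% = 100% of Selkirk, so Rania controls Selkirk.
Selkirk holds 100% of Juniper, so Rania controls Juniper.
No other company's threshold is met.
Rania controls 3 companies.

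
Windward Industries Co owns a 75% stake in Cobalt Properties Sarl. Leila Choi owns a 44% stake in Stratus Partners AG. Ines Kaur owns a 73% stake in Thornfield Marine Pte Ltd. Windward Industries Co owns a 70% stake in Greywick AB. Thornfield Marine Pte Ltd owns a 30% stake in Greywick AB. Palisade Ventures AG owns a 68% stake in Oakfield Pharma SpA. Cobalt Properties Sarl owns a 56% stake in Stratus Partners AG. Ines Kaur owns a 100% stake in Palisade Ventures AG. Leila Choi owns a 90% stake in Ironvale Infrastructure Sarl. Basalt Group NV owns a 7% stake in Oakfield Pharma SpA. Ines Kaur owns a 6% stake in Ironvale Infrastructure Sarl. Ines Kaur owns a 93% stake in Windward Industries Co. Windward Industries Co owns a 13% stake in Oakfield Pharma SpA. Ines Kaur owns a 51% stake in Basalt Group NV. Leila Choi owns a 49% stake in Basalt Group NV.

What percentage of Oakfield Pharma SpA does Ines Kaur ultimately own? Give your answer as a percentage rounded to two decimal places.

Ines reaches Oakfield along 3 paths.
Via Basalt: 51% × 7% = 3.57%.
Via Palisade: 100% × 68% = 68%.
Via Windward: 93% × 13% = 12.09%.
Total: 3.57% + 68% + 12.09% = 83.66%.

83.66%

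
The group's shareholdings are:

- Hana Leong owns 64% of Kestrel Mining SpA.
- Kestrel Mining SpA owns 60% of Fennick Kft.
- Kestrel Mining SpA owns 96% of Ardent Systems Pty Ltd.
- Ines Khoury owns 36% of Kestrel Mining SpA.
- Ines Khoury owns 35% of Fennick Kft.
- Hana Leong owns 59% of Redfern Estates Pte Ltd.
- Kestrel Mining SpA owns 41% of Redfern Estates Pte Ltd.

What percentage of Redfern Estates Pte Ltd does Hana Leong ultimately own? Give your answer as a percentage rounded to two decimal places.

85.24%

Hana reaches Redfern along 2 paths.
Direct stake: 59% = 59%.
Via Kestrel: 64% × 41% = 26.24%.
Total: 59% + 26.24% = 85.24%.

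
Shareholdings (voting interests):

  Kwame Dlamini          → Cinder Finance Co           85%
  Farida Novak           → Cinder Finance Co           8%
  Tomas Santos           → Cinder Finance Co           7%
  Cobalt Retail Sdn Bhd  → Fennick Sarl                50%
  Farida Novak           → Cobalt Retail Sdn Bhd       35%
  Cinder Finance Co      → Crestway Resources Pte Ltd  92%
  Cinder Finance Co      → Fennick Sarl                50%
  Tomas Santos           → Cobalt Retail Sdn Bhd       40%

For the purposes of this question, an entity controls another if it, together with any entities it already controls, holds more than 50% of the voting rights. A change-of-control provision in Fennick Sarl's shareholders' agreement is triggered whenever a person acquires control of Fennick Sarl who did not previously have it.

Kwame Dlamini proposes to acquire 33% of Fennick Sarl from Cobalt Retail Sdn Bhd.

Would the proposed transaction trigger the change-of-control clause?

The purchase adds only to Kwame's holdings (Cobalt's stake shrinks), so Kwame is the only person who could newly come to control Fennick.
Kwame holds 85% of Cinder, so Kwame controls Cinder.
Cinder holds 92% of Crestway, so Kwame controls Crestway.
In Fennick, Kwame's side holds only 50%, not > 50%.
So before the transaction, Kwame does not control Fennick.
After the purchase, Kwame holds 33% of Fennick directly, and Cobalt's stake falls to 17%.
Cinder and Kwame together hold 50% + 33% = 83% of Fennick, so Kwame controls Fennick.
Kwame did not control Fennick before and does after, so the clause is triggered.

Yes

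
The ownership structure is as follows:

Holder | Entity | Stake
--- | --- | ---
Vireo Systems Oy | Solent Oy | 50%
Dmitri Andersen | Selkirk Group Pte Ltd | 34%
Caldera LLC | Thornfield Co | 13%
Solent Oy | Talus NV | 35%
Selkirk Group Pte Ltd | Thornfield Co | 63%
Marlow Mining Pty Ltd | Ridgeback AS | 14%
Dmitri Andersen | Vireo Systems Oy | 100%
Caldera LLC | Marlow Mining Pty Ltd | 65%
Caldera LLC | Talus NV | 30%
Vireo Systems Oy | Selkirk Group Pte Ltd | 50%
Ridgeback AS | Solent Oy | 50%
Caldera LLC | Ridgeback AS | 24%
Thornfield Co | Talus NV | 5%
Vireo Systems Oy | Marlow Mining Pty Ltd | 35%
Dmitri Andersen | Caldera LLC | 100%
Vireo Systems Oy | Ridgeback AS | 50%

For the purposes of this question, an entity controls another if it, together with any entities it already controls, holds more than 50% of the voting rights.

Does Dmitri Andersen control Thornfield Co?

Dmitri holds 100% of Caldera, so Dmitri controls Caldera.
Dmitri holds 100% of Vireo, so Dmitri controls Vireo.
Dmitri and Vireo together hold 34% + 50% = 84% of Selkirk, so Dmitri controls Selkirk.
Caldera and Selkirk together hold 13% + 63% = 76% of Thornfield, so Dmitri controls Thornfield.

Yes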